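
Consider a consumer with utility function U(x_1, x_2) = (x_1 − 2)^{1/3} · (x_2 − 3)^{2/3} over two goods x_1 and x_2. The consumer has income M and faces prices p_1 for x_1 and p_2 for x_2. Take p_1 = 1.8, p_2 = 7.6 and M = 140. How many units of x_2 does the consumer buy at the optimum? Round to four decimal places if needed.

This is Cobb-Douglas in (x_1−2, x_2−3): tangency gives 1/3·p_2·(x_2−3) = 2/3·p_1·(x_1−2).
Substituting into the budget: x_1* = 2 + 1/3·(M − 2·p_1 − 3·p_2)/p_1, and x_2* = 3 + 2/3·(…)/p_2.
Discretionary income = 140 − 2·1.8 − 3·7.6 = 113.6; x_2* = 3 + 2/3·113.6/7.6 = 12.9649.

x_2* = 12.9649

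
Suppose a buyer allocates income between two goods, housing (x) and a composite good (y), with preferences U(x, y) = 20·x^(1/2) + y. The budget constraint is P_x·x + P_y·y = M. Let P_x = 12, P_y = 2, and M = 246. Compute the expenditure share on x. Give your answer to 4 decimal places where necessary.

share on x = 0.1355

Set MRS = P_x/P_y: 10·x^(−1/2) = P_x/P_y.
Solve: √x = 10·P_y/P_x, so x*(P_x,P_y) = (10·P_y/P_x)², and y* = (M − P_x·x*)/P_y.
Plugging in: x* = (10·2/12)² = 2.7778, y* = 106.3333.
Expenditure on x: 12·2.7778 = 33.3333; share = 0.1355.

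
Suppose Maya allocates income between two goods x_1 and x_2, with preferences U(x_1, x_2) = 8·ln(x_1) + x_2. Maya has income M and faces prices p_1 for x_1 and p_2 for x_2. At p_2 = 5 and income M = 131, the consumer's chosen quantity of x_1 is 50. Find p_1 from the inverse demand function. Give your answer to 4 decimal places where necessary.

p_1 = 0.8

MU_x_1 = 8/x_1, MU_x_2 = 1. Tangency: 8/x_1 = p_1/p_2.
So x_1*(p_1,p_2) = 8·p_2/p_1, independent of income; and x_2* = (M − 8·p_2)/p_2.
Set x_1* = 50 in the demand function and solve for p_1: p_1 = 0.8.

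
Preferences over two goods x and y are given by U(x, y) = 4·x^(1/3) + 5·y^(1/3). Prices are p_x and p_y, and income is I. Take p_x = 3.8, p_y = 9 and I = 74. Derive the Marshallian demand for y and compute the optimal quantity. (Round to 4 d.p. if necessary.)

From the CES first-order condition, (4/5)·(y/x)^(2/3) = p_x/p_y.
Solve for the ratio: y/x = [(5/4)·p_x/p_y]^(1.5).
Substitute y = (y/x)·x into the budget: x* = I/(p_x + p_y·(y/x)).
Numerically y/x = 0.383422, so x* = 74/(3.8 + 9·0.383422) = 10.2058 and y* = 0.383422·10.2058 = 3.9131.

y* = 3.9131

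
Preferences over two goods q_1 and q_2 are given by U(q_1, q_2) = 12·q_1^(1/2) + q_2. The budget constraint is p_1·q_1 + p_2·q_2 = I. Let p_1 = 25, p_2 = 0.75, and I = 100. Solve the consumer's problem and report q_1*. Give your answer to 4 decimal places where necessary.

MU_q_1 = 6/√q_1, MU_q_2 = 1. Tangency: 6/√q_1 = p_1/p_2.
Thus q_1* = (6·p_2/p_1)² — independent of I — with the rest of income spent on q_2.
Plugging in: q_1* = (6·0.75/25)² = 0.0324.

q_1* = 0.0324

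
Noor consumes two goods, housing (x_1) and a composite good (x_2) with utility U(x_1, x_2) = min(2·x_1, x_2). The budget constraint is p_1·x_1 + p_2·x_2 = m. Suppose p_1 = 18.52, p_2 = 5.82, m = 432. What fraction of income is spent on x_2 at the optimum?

share on x_2 = 0.3859

Demand: x_1*(p_1,p_2,m) = m/(p_1 + 2·p_2), x_2* = 2·m/(p_1 + 2·p_2).
Here 18.52 + 2·5.82 = 30.16, giving x_1* = 14.3236 and x_2* = 28.6472.
Expenditure on x_2: 5.82·28.6472 = 166.7268; share = 0.3859.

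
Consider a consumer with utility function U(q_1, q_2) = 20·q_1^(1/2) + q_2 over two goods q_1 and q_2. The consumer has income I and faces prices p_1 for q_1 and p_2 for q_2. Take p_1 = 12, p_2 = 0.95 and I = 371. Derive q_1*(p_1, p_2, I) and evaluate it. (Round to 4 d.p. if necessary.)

q_1* = 0.6267

MU_q_1 = 10/√q_1, MU_q_2 = 1. Tangency: 10/√q_1 = p_1/p_2.
Solve: √q_1 = 10·p_2/p_1, so q_1*(p_1,p_2) = (10·p_2/p_1)², and q_2* = (I − p_1·q_1*)/p_2.
Plugging in: q_1* = (10·0.95/12)² = 0.6267.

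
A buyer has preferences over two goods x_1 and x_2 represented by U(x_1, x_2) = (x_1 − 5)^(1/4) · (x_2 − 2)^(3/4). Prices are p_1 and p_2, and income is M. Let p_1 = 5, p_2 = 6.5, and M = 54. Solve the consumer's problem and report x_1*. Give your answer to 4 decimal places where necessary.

x_1* = 5.8

Let x_1' = x_1−5, x_2' = x_2−2. MRS = (1/3)·x_2'/x_1' = p_1/p_2.
Substituting into the budget: x_1* = 5 + 0.25·(M − 5·p_1 − 2·p_2)/p_1, and x_2* = 2 + 0.75·(…)/p_2.
Discretionary income = 54 − 5·5 − 2·6.5 = 16; x_1* = 5 + 0.25·16/5 = 5.8.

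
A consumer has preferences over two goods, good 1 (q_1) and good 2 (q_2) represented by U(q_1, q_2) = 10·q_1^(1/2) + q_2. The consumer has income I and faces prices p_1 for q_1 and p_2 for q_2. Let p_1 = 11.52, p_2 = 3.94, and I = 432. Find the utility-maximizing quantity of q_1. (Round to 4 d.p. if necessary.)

Utility is quasi-linear in q_2; the FOC for q_1 is 5/√q_1 = p_1/p_2.
Thus q_1* = (5·p_2/p_1)² — independent of I — with the rest of income spent on q_2.
Plugging in: q_1* = (5·3.94/11.52)² = 2.9243.

q_1* = 2.9243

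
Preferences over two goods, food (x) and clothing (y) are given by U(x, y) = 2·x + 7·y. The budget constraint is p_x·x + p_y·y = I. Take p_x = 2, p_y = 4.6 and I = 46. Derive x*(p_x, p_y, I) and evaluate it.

x* = 0

Perfect substitutes: compare marginal utility per dollar. 2/p_x vs 7/p_y → 1 vs 1.5217.
y gives more utility per dollar, so spend all income on y: y* = I/p_y, x* = 0.
Numerically: x* = 0, y* = 10.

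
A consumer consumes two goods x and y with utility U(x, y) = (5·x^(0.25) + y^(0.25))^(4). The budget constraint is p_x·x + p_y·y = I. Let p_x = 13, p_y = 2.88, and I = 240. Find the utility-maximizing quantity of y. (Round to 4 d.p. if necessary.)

y* = 13.4988

With the ratio pinned down, the budget gives x* = I/(p_x + p_y·(y/x)) and y* = (y/x)·x*.
Numerically y/x = 0.872518, so x* = 240/(13 + 2.88·0.872518) = 15.471 and y* = 0.872518·15.471 = 13.4988.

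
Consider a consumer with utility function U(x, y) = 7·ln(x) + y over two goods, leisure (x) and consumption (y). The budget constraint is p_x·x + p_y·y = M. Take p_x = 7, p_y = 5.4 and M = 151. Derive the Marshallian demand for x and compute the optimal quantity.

x* = 5.4

MU_x = 7/x, MU_y = 1. Tangency: 7/x = p_x/p_y.
So x*(p_x,p_y) = 7·p_y/p_x, independent of income; and y* = (M − 7·p_y)/p_y.
At the given prices: x* = 7·5.4/7 = 5.4.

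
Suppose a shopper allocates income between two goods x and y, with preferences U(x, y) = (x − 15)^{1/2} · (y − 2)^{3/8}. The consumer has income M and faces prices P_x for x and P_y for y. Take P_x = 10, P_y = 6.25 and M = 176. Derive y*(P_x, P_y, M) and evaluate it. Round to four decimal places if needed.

y* = 2.9257

MRS = (4/3)·(y−2)/(x−15). Tangency with P_x/P_y gives y−2 = (3/4)·(P_x/P_y)·(x−15).
Substituting into the budget: x* = 15 + 4/7·(M − 15·P_x − 2·P_y)/P_x, and y* = 2 + 3/7·(…)/P_y.
Discretionary income = 176 − 15·10 − 2·6.25 = 13.5; y* = 2 + 3/7·13.5/6.25 = 2.9257.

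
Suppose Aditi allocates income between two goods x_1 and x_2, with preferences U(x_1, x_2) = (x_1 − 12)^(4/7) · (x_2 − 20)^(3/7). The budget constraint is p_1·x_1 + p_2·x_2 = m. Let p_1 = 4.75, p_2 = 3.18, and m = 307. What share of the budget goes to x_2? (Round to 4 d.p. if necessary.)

share on x_2 = 0.4674

This is Cobb-Douglas in (x_1−12, x_2−20): tangency gives 4/7·p_2·(x_2−20) = 3/7·p_1·(x_1−12).
Substituting into the budget: x_1* = 12 + 4/7·(m − 12·p_1 − 20·p_2)/p_1, and x_2* = 20 + 3/7·(…)/p_2.
Discretionary income = 307 − 12·4.75 − 20·3.18 = 186.4; x_1* = 12 + 4/7·186.4/4.75 = 34.4241; x_2* = 20 + 3/7·186.4/3.18 = 45.1213.
Expenditure on x_2: 3.18·45.1213 = 143.4857; share = 0.4674.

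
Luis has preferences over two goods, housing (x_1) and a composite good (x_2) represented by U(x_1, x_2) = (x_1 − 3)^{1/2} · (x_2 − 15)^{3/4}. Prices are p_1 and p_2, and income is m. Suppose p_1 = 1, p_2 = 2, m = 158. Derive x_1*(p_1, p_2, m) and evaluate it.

After buying the subsistence bundle (3, 15), a share 0.4 of the remaining income goes to x_1: x_1* = 3 + 0.4·(m − 3p_1 − 15p_2)/p_1.
Discretionary income = 158 − 3·1 − 15·2 = 125; x_1* = 3 + 0.4·125/1 = 53.

x_1* = 53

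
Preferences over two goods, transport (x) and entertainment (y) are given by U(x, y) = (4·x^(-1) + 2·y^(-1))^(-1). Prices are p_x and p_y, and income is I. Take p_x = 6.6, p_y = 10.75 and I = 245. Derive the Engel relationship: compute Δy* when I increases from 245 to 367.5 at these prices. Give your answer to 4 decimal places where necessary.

Δy* = 5.4055

MU_x ∝ 4·x^(-2), MU_y ∝ 2·y^(-2), so MRS = 2·(y/x)^(2) = p_x/p_y.
Hence y/x = ((1/2)·p_x/p_y)^(1/(2)), i.e. raised to the 0.5 power.
Substitute y = (y/x)·x into the budget: x* = I/(p_x + p_y·(y/x)).
Numerically y/x = 0.554055, so x* = 245/(6.6 + 10.75·0.554055) = 19.5124 and y* = 0.554055·19.5124 = 10.811.
At I' = 367.5: y* = 16.2164. Change: 16.2164 − 10.811 = 5.4055.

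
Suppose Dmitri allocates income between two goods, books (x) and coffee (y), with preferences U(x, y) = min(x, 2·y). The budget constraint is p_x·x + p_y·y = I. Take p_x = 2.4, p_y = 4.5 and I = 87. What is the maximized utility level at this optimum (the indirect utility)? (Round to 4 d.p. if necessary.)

V = 18.7097

Leontief preferences: the optimum is at the kink where x/2 = y/1, i.e. y = (1/2)·x.
Budget: p_x·x + p_y·(1/2)·x = I, so (2·p_x + p_y)·x = 2·I.
Demand: x*(p_x,p_y,I) = 2·I/(2·p_x + p_y), y* = I/(2·p_x + p_y).
Here 2·2.4 + 4.5 = 9.3, giving x* = 18.7097 and y* = 9.3548.
Utility at the optimum: U(18.7097, 9.3548) = 18.7097.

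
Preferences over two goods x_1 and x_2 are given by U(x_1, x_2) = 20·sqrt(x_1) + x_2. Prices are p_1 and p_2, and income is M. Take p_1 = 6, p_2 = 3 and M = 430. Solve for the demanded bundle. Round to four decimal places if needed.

x_1* = 25, x_2* = 93.3333

Utility is quasi-linear in x_2; the FOC for x_1 is 10/√x_1 = p_1/p_2.
Solve: √x_1 = 10·p_2/p_1, so x_1*(p_1,p_2) = (10·p_2/p_1)², and x_2* = (M − p_1·x_1*)/p_2.
Plugging in: x_1* = (10·3/6)² = 25, x_2* = 93.3333.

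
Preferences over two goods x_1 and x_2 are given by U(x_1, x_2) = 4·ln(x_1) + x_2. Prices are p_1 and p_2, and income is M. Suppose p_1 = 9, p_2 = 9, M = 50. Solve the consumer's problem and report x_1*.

x_1* = 4

Set MRS = p_1/p_2: (4/x_1)/1 = p_1/p_2.
So x_1*(p_1,p_2) = 4·p_2/p_1, independent of income; and x_2* = (M − 4·p_2)/p_2.
At the given prices: x_1* = 4·9/9 = 4.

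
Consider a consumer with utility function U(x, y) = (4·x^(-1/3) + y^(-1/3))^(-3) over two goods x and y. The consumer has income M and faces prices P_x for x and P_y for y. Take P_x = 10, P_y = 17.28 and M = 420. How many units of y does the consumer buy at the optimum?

From the CES first-order condition, 4·(y/x)^(4/3) = P_x/P_y.
Hence y/x = ((1/4)·P_x/P_y)^(1/(4/3)), i.e. raised to the 0.75 power.
Substitute y = (y/x)·x into the budget: x* = M/(P_x + P_y·(y/x)).
Numerically y/x = 0.234583, so x* = 420/(10 + 17.28·0.234583) = 29.8856 and y* = 0.234583·29.8856 = 7.0107.

y* = 7.0107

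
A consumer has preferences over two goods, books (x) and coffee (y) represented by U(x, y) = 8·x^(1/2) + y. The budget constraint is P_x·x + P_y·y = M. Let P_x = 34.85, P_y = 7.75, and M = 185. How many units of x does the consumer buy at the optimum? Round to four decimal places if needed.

MU_x = 4/√x, MU_y = 1. Tangency: 4/√x = P_x/P_y.
Solve: √x = 4·P_y/P_x, so x*(P_x,P_y) = (4·P_y/P_x)², and y* = (M − P_x·x*)/P_y.
Plugging in: x* = (4·7.75/34.85)² = 0.7913.

x* = 0.7913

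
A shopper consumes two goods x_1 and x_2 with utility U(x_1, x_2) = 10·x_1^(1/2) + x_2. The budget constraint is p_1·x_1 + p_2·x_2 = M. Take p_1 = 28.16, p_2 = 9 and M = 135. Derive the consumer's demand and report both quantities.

x_1* = 2.5536, x_2* = 7.0099

Set MRS = p_1/p_2: 5·x_1^(−1/2) = p_1/p_2.
Solve: √x_1 = 5·p_2/p_1, so x_1*(p_1,p_2) = (5·p_2/p_1)², and x_2* = (M − p_1·x_1*)/p_2.
Plugging in: x_1* = (5·9/28.16)² = 2.5536, x_2* = 7.0099.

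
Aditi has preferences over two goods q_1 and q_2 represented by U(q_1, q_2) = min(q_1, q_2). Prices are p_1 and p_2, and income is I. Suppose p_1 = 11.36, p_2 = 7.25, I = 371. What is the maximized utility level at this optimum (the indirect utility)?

With perfect complements, no substitution: consume in ratio q_1:q_2 = 1:1.
Budget: p_1·q_1 + p_2·q_1 = I, so (p_1 + p_2)·q_1 = I.
Demand: q_1*(p_1,p_2,I) = I/(p_1 + p_2), q_2* = I/(p_1 + p_2).
Here 11.36 + 7.25 = 18.61, giving q_1* = 19.9355 and q_2* = 19.9355.
Utility at the optimum: U(19.9355, 19.9355) = 19.9355.

V = 19.9355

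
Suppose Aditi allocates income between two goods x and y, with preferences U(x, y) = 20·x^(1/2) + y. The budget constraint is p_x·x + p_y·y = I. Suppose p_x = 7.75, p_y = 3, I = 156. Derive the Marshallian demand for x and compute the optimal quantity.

Set MRS = p_x/p_y: 10·x^(−1/2) = p_x/p_y.
Thus x* = (10·p_y/p_x)² — independent of I — with the rest of income spent on y.
Plugging in: x* = (10·3/7.75)² = 14.9844.

x* = 14.9844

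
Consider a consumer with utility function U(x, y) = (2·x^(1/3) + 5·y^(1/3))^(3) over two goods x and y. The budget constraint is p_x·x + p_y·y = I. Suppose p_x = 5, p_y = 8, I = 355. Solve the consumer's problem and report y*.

y* = 33.6174

Numerically y/x = 1.953125, so x* = 355/(5 + 8·1.953125) = 17.2121 and y* = 1.953125·17.2121 = 33.6174.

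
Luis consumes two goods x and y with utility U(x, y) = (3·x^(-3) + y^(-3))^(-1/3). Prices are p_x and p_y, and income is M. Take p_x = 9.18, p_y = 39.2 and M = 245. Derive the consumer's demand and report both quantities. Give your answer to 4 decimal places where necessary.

MU_x ∝ 3·x^(-4), MU_y ∝ y^(-4), so MRS = 3·(y/x)^(4) = p_x/p_y.
Hence y/x = ((1/3)·p_x/p_y)^(1/(4)), i.e. raised to the 0.25 power.
Substitute y = (y/x)·x into the budget: x* = M/(p_x + p_y·(y/x)).
Numerically y/x = 0.528578, so x* = 245/(9.18 + 39.2·0.528578) = 8.1939 and y* = 0.528578·8.1939 = 4.3311.

x* = 8.1939, y* = 4.3311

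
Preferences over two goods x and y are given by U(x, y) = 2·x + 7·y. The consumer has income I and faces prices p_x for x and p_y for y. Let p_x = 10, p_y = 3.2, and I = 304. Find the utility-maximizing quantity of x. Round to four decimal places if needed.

x* = 0

y gives more utility per dollar, so spend all income on y: y* = I/p_y, x* = 0.
Numerically: x* = 0, y* = 95.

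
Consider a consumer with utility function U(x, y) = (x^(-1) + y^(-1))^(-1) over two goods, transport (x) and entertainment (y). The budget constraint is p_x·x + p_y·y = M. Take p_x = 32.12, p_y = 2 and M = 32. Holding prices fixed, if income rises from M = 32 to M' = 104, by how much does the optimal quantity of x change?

Δx* = 1.7939

MRS = MU_x/MU_y = (y/x)^(2). Set equal to p_x/p_y.
Solve for the ratio: y/x = [p_x/p_y]^(0.5).
With the ratio pinned down, the budget gives x* = M/(p_x + p_y·(y/x)) and y* = (y/x)·x*.
Numerically y/x = 4.007493, so x* = 32/(32.12 + 2·4.007493) = 0.7973.
At M' = 104: x* = 2.5913. Change: 2.5913 − 0.7973 = 1.7939.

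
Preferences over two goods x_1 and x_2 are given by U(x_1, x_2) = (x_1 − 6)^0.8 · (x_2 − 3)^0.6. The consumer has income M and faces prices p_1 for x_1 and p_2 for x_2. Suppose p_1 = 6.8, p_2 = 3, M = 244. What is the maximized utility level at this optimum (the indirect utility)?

MRS = (4/3)·(x_2−3)/(x_1−6). Tangency with p_1/p_2 gives x_2−3 = (3/4)·(p_1/p_2)·(x_1−6).
After buying the subsistence bundle (6, 3), a share 4/7 of the remaining income goes to x_1: x_1* = 6 + 4/7·(M − 6p_1 − 3p_2)/p_1.
Discretionary income = 244 − 6·6.8 − 3·3 = 194.2; x_1* = 6 + 4/7·194.2/6.8 = 22.3193; x_2* = 3 + 3/7·194.2/3 = 30.7429.
Utility at the optimum: U(22.3193, 30.7429) = 68.5571.

V = 68.5571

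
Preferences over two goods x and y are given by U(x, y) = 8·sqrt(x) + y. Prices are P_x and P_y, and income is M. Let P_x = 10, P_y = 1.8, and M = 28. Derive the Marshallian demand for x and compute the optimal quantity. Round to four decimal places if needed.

x* = 0.5184

MU_x = 4/√x, MU_y = 1. Tangency: 4/√x = P_x/P_y.
Thus x* = (4·P_y/P_x)² — independent of M — with the rest of income spent on y.
Plugging in: x* = (4·1.8/10)² = 0.5184.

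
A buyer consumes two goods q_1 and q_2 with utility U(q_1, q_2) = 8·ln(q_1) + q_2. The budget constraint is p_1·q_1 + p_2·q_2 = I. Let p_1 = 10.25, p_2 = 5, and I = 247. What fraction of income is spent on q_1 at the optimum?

So q_1*(p_1,p_2) = 8·p_2/p_1, independent of income; and q_2* = (I − 8·p_2)/p_2.
At the given prices: q_1* = 8·5/10.25 = 3.9024, and q_2* = 41.4.
Expenditure on q_1: 10.25·3.9024 = 40; share = 0.1619.

share on q_1 = 0.1619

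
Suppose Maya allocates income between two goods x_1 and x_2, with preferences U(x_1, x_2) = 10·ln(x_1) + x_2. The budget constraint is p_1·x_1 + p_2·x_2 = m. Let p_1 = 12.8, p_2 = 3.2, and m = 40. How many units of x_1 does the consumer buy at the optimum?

Set MRS = p_1/p_2: (10/x_1)/1 = p_1/p_2.
So x_1*(p_1,p_2) = 10·p_2/p_1, independent of income; and x_2* = (m − 10·p_2)/p_2.
At the given prices: x_1* = 10·3.2/12.8 = 2.5.

x_1* = 2.5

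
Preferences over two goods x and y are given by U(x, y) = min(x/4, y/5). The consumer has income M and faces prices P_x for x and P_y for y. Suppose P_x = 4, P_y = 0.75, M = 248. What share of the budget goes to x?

With perfect complements, no substitution: consume in ratio x:y = 4:5.
Budget: P_x·x + P_y·(5/4)·x = M, so (4·P_x + 5·P_y)·x = 4·M.
Demand: x*(P_x,P_y,M) = 4·M/(4·P_x + 5·P_y), y* = 5·M/(4·P_x + 5·P_y).
Here 4·4 + 5·0.75 = 19.75, giving x* = 50.2278 and y* = 62.7848.
Expenditure on x: 4·50.2278 = 200.9114; share = 0.8101.

share on x = 0.8101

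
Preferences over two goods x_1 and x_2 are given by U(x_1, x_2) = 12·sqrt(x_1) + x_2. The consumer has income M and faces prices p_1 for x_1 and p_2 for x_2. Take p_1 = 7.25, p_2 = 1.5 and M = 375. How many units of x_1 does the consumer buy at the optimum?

MU_x_1 = 6/√x_1, MU_x_2 = 1. Tangency: 6/√x_1 = p_1/p_2.
Solve: √x_1 = 6·p_2/p_1, so x_1*(p_1,p_2) = (6·p_2/p_1)², and x_2* = (M − p_1·x_1*)/p_2.
Plugging in: x_1* = (6·1.5/7.25)² = 1.541.

x_1* = 1.541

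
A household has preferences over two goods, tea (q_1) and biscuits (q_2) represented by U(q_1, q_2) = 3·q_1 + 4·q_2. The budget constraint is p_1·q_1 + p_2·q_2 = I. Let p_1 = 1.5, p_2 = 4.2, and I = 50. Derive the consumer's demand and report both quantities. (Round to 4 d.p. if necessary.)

q_1* = 33.3333, q_2* = 0

Perfect substitutes: compare marginal utility per dollar. 3/p_1 vs 4/p_2 → 2 vs 0.9524.
q_1 gives more utility per dollar, so spend all income on q_1: q_1* = I/p_1, q_2* = 0.
Numerically: q_1* = 33.3333, q_2* = 0.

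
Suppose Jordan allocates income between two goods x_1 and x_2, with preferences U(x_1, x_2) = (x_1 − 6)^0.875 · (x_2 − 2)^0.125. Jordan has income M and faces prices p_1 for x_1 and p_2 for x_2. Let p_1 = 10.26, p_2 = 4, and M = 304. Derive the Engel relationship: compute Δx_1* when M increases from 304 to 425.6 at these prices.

Δx_1* = 10.3704

This is Cobb-Douglas in (x_1−6, x_2−2): tangency gives 0.875·p_2·(x_2−2) = 0.125·p_1·(x_1−6).
After buying the subsistence bundle (6, 2), a share 0.875 of the remaining income goes to x_1: x_1* = 6 + 0.875·(M − 6p_1 − 2p_2)/p_1.
Discretionary income = 304 − 6·10.26 − 2·4 = 234.44; x_1* = 6 + 0.875·234.44/10.26 = 25.9937.
At M' = 425.6: x_1* = 36.364. Change: 36.364 − 25.9937 = 10.3704.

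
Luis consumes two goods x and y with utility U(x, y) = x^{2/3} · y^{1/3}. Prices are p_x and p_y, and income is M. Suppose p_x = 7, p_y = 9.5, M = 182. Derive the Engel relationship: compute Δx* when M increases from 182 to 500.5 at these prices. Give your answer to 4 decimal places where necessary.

Δx* = 30.3333

The MRS is 2·y/x. Set MRS = p_x/p_y.
Rearranging, p_y·y = (1/2)·p_x·x. Substituting into the budget gives p_x·x·(1 + (1/2)) = M.
Demand: x*(p_x,p_y,M) = 2/3·M/p_x and y* = 1/3·M/p_y.
At p_x=7, p_y=9.5, M=182: x* = 2/3·182/7 = 17.3333.
At M' = 500.5: x* = 47.6667. Change: 47.6667 − 17.3333 = 30.3333.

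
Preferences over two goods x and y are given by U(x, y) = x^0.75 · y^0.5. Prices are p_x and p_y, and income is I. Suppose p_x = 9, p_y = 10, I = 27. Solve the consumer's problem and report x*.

x* = 1.8

Demand: x*(p_x,p_y,I) = 0.6·I/p_x and y* = 0.4·I/p_y.
At p_x=9, p_y=10, I=27: x* = 0.6·27/9 = 1.8.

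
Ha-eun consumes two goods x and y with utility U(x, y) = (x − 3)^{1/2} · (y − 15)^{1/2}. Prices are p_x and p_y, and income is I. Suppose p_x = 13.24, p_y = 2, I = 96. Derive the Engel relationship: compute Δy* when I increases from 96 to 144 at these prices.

Substituting into the budget: x* = 3 + 0.5·(I − 3·p_x − 15·p_y)/p_x, and y* = 15 + 0.5·(…)/p_y.
Discretionary income = 96 − 3·13.24 − 15·2 = 26.28; y* = 15 + 0.5·26.28/2 = 21.57.
At I' = 144: y* = 33.57. Change: 33.57 − 21.57 = 12.

Δy* = 12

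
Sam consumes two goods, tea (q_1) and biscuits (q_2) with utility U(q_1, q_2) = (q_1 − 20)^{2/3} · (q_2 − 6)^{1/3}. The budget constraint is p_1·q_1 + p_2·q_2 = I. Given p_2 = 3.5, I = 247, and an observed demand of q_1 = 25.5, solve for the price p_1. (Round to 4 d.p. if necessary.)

p_1 = 8

This is Cobb-Douglas in (q_1−20, q_2−6): tangency gives 2/3·p_2·(q_2−6) = 1/3·p_1·(q_1−20).
After buying the subsistence bundle (20, 6), a share 2/3 of the remaining income goes to q_1: q_1* = 20 + 2/3·(I − 20p_1 − 6p_2)/p_1.
Set q_1* = 25.5 in the demand function and solve for p_1: p_1 = 8.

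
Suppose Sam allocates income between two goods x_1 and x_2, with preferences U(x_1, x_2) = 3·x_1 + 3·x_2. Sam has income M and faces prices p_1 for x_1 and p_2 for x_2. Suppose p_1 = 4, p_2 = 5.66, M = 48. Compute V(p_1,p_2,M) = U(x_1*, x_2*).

x_1 gives more utility per dollar, so spend all income on x_1: x_1* = M/p_1, x_2* = 0.
Numerically: x_1* = 12, x_2* = 0.
Utility at the optimum: U(12, 0) = 36.

V = 36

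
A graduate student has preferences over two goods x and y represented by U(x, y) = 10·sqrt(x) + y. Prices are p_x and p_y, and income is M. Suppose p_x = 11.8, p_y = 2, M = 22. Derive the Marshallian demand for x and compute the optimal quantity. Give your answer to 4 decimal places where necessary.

x* = 0.7182

Set MRS = p_x/p_y: 5·x^(−1/2) = p_x/p_y.
Solve: √x = 5·p_y/p_x, so x*(p_x,p_y) = (5·p_y/p_x)², and y* = (M − p_x·x*)/p_y.
Plugging in: x* = (5·2/11.8)² = 0.7182.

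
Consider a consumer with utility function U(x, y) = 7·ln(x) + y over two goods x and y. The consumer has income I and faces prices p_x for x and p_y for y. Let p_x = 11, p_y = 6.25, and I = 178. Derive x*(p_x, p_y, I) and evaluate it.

MU_x = 7/x, MU_y = 1. Tangency: 7/x = p_x/p_y.
So x*(p_x,p_y) = 7·p_y/p_x, independent of income; and y* = (I − 7·p_y)/p_y.
At the given prices: x* = 7·6.25/11 = 3.9773.

x* = 3.9773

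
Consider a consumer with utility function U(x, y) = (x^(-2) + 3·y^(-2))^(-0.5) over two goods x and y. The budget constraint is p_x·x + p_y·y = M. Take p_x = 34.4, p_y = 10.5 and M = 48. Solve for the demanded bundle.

With the ratio pinned down, the budget gives x* = M/(p_x + p_y·(y/x)) and y* = (y/x)·x*.
Numerically y/x = 2.142053, so x* = 48/(34.4 + 10.5·2.142053) = 0.8437 and y* = 2.142053·0.8437 = 1.8073.

x* = 0.8437, y* = 1.8073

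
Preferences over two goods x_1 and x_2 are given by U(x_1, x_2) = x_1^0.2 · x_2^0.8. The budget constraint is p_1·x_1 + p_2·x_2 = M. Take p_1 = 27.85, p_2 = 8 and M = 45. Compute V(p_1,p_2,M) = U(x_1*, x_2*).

V = 2.6574

The MRS is (1/4)·x_2/x_1. Set MRS = p_1/p_2.
So 0.2·p_2·x_2 = 0.8·p_1·x_1; combined with the budget, a share 0.2 of income goes to x_1.
Demand: x_1*(p_1,p_2,M) = 0.2·M/p_1 and x_2* = 0.8·M/p_2.
At p_1=27.85, p_2=8, M=45: x_1* = 0.2·45/27.85 = 0.3232, x_2* = 4.5.
Utility at the optimum: U(0.3232, 4.5) = 2.6574.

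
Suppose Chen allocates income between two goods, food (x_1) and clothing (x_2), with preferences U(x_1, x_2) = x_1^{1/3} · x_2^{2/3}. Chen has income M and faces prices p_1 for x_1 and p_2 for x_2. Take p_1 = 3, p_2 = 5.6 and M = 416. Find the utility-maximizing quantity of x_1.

At p_1=3, p_2=5.6, M=416: x_1* = 1/3·416/3 = 46.2222.

x_1* = 46.2222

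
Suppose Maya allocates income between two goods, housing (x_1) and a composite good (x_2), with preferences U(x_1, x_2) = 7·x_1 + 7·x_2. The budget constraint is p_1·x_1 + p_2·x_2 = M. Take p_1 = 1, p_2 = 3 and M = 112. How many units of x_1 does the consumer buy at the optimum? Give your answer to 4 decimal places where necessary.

Perfect substitutes: compare marginal utility per dollar. 7/p_1 vs 7/p_2 → 7 vs 2.3333.
x_1 gives more utility per dollar, so spend all income on x_1: x_1* = M/p_1, x_2* = 0.
Numerically: x_1* = 112, x_2* = 0.

x_1* = 112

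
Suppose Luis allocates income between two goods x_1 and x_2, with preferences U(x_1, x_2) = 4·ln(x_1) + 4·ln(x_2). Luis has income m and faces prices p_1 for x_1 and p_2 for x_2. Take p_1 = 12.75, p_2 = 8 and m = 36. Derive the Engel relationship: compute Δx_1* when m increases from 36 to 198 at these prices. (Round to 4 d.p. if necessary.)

MU_x_1/MU_x_2 = (4·x_2)/(4·x_1); tangency sets this equal to p_1/p_2.
Rearranging, p_2·x_2 = p_1·x_1. Substituting into the budget gives p_1·x_1·(1 + 1) = m.
Demand: x_1*(p_1,p_2,m) = 0.5·m/p_1 and x_2* = 0.5·m/p_2.
At p_1=12.75, p_2=8, m=36: x_1* = 0.5·36/12.75 = 1.4118.
At m' = 198: x_1* = 7.7647. Change: 7.7647 − 1.4118 = 6.3529.

Δx_1* = 6.3529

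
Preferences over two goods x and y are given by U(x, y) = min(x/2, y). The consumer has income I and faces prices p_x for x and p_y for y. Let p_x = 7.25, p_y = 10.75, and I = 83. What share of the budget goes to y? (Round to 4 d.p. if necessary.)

share on y = 0.4257

With perfect complements, no substitution: consume in ratio x:y = 2:1.
Budget: p_x·x + p_y·(1/2)·x = I, so (2·p_x + p_y)·x = 2·I.
Demand: x*(p_x,p_y,I) = 2·I/(2·p_x + p_y), y* = I/(2·p_x + p_y).
Here 2·7.25 + 10.75 = 25.25, giving x* = 6.5743 and y* = 3.2871.
Expenditure on y: 10.75·3.2871 = 35.3366; share = 0.4257.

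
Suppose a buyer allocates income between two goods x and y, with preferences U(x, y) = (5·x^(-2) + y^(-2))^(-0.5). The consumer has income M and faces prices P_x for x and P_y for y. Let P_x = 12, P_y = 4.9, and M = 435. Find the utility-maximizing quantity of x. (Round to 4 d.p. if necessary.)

From the CES first-order condition, 5·(y/x)^(3) = P_x/P_y.
Hence y/x = ((1/5)·P_x/P_y)^(1/(3)), i.e. raised to the 1/3 power.
With the ratio pinned down, the budget gives x* = M/(P_x + P_y·(y/x)) and y* = (y/x)·x*.
Numerically y/x = 0.788264, so x* = 435/(12 + 4.9·0.788264) = 27.4232.

x* = 27.4232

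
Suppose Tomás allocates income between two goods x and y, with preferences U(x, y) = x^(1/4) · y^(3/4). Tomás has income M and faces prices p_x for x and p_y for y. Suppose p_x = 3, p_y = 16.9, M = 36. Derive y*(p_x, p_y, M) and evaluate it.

The MRS is (1/3)·y/x. Set MRS = p_x/p_y.
So 0.25·p_y·y = 0.75·p_x·x; combined with the budget, a share 0.25 of income goes to x.
Demand: x*(p_x,p_y,M) = 0.25·M/p_x and y* = 0.75·M/p_y.
At p_x=3, p_y=16.9, M=36: y* = 0.75·36/16.9 = 1.5976.

y* = 1.5976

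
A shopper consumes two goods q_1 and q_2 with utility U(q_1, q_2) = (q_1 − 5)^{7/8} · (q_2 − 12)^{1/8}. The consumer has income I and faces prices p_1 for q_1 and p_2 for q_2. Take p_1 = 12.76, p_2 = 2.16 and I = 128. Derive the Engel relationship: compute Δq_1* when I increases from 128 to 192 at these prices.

Δq_1* = 4.3887

MRS = 7·(q_2−12)/(q_1−5). Tangency with p_1/p_2 gives q_2−12 = (1/7)·(p_1/p_2)·(q_1−5).
After buying the subsistence bundle (5, 12), a share 0.875 of the remaining income goes to q_1: q_1* = 5 + 0.875·(I − 5p_1 − 12p_2)/p_1.
Discretionary income = 128 − 5·12.76 − 12·2.16 = 38.28; q_1* = 5 + 0.875·38.28/12.76 = 7.625.
At I' = 192: q_1* = 12.0137. Change: 12.0137 − 7.625 = 4.3887.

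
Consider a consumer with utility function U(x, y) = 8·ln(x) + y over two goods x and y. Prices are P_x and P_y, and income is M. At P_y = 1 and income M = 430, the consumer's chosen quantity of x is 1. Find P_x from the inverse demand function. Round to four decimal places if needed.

Set MRS = P_x/P_y: (8/x)/1 = P_x/P_y.
So x*(P_x,P_y) = 8·P_y/P_x, independent of income; and y* = (M − 8·P_y)/P_y.
Set x* = 1 in the demand function and solve for P_x: P_x = 8.

P_x = 8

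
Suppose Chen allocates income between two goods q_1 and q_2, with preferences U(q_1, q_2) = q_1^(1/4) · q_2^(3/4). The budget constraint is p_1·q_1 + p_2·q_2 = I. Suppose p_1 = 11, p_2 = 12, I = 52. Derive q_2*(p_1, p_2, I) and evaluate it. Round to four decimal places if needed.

MU_q_1/MU_q_2 = (0.25·q_2)/(0.75·q_1); tangency sets this equal to p_1/p_2.
So 0.25·p_2·q_2 = 0.75·p_1·q_1; combined with the budget, a share 0.25 of income goes to q_1.
Demand: q_1*(p_1,p_2,I) = 0.25·I/p_1 and q_2* = 0.75·I/p_2.
At p_1=11, p_2=12, I=52: q_2* = 0.75·52/12 = 3.25.

q_2* = 3.25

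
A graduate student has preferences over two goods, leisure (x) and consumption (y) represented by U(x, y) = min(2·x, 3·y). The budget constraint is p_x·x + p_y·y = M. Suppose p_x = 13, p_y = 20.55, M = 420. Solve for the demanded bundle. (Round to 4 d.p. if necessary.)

x* = 15.7303, y* = 10.4869

With perfect complements, no substitution: consume in ratio x:y = 3:2.
Budget: p_x·x + p_y·(2/3)·x = M, so (3·p_x + 2·p_y)·x = 3·M.
Demand: x*(p_x,p_y,M) = 3·M/(3·p_x + 2·p_y), y* = 2·M/(3·p_x + 2·p_y).
Here 3·13 + 2·20.55 = 80.1, giving x* = 15.7303 and y* = 10.4869.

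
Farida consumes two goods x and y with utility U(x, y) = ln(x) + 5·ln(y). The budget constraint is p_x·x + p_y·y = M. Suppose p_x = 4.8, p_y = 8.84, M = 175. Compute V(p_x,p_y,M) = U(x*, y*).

MU_x/MU_y = (y)/(5·x); tangency sets this equal to p_x/p_y.
Rearranging, p_y·y = 5·p_x·x. Substituting into the budget gives p_x·x·(1 + 5) = M.
Demand: x*(p_x,p_y,M) = 1/6·M/p_x and y* = 5/6·M/p_y.
At p_x=4.8, p_y=8.84, M=175: x* = 1/6·175/4.8 = 6.0764, y* = 16.497.
Utility at the optimum: U(6.0764, 16.497) = 15.8203.

V = 15.8203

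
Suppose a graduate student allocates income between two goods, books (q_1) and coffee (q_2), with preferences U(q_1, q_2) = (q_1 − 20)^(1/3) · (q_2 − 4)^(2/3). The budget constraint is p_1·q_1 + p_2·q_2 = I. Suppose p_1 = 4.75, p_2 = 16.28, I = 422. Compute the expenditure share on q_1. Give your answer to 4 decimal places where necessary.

Let q_1' = q_1−20, q_2' = q_2−4. MRS = (1/2)·q_2'/q_1' = p_1/p_2.
After buying the subsistence bundle (20, 4), a share 1/3 of the remaining income goes to q_1: q_1* = 20 + 1/3·(I − 20p_1 − 4p_2)/p_1.
Discretionary income = 422 − 20·4.75 − 4·16.28 = 261.88; q_1* = 20 + 1/3·261.88/4.75 = 38.3775; q_2* = 4 + 2/3·261.88/16.28 = 14.724.
Expenditure on q_1: 4.75·38.3775 = 182.2933; share = 0.432.

share on q_1 = 0.432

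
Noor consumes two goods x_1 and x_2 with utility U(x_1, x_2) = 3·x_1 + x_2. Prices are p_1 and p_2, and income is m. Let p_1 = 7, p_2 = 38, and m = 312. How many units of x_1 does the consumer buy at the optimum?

x_1* = 44.5714

Perfect substitutes: compare marginal utility per dollar. 3/p_1 vs 1/p_2 → 0.4286 vs 0.0263.
x_1 gives more utility per dollar, so spend all income on x_1: x_1* = m/p_1, x_2* = 0.
Numerically: x_1* = 44.5714, x_2* = 0.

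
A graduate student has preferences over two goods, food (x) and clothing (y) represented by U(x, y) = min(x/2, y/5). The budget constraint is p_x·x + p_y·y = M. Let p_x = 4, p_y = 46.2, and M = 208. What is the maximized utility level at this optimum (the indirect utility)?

V = 0.8703

Demand: x*(p_x,p_y,M) = 2·M/(2·p_x + 5·p_y), y* = 5·M/(2·p_x + 5·p_y).
Here 2·4 + 5·46.2 = 239, giving x* = 1.7406 and y* = 4.3515.
Utility at the optimum: U(1.7406, 4.3515) = 0.8703.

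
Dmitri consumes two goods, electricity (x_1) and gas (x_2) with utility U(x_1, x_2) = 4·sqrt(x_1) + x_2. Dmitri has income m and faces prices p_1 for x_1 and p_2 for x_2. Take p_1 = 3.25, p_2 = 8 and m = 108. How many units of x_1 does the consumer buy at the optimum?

Utility is quasi-linear in x_2; the FOC for x_1 is 2/√x_1 = p_1/p_2.
Solve: √x_1 = 2·p_2/p_1, so x_1*(p_1,p_2) = (2·p_2/p_1)², and x_2* = (m − p_1·x_1*)/p_2.
Plugging in: x_1* = (2·8/3.25)² = 24.2367.

x_1* = 24.2367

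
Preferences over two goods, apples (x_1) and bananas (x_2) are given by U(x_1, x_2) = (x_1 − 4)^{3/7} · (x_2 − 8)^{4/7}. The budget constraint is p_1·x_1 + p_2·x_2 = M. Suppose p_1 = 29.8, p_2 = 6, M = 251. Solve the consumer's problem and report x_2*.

Let x_1' = x_1−4, x_2' = x_2−8. MRS = (3/4)·x_2'/x_1' = p_1/p_2.
Substituting into the budget: x_1* = 4 + 3/7·(M − 4·p_1 − 8·p_2)/p_1, and x_2* = 8 + 4/7·(…)/p_2.
Discretionary income = 251 − 4·29.8 − 8·6 = 83.8; x_2* = 8 + 4/7·83.8/6 = 15.981.

x_2* = 15.981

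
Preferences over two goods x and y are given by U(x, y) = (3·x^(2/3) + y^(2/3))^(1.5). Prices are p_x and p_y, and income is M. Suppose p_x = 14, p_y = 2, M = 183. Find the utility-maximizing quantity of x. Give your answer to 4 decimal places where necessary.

x* = 4.6438

From the CES first-order condition, 3·(y/x)^(1/3) = p_x/p_y.
Hence y/x = ((1/3)·p_x/p_y)^(1/(1/3)), i.e. raised to the 3 power.
With the ratio pinned down, the budget gives x* = M/(p_x + p_y·(y/x)) and y* = (y/x)·x*.
Numerically y/x = 12.703704, so x* = 183/(14 + 2·12.703704) = 4.6438.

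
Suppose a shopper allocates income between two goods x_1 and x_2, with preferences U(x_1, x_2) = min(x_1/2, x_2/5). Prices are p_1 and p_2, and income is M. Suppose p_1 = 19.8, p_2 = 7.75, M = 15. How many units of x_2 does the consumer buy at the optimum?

x_2* = 0.9572

Leontief preferences: the optimum is at the kink where x_1/2 = x_2/5, i.e. x_2 = (5/2)·x_1.
Budget: p_1·x_1 + p_2·(5/2)·x_1 = M, so (2·p_1 + 5·p_2)·x_1 = 2·M.
Demand: x_1*(p_1,p_2,M) = 2·M/(2·p_1 + 5·p_2), x_2* = 5·M/(2·p_1 + 5·p_2).
Here 2·19.8 + 5·7.75 = 78.35, giving x_2* = 0.9572.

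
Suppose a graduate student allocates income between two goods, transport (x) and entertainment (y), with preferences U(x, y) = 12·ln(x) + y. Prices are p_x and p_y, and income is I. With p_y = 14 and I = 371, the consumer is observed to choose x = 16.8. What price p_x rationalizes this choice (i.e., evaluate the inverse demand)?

p_x = 10

Set MRS = p_x/p_y: (12/x)/1 = p_x/p_y.
So x*(p_x,p_y) = 12·p_y/p_x, independent of income; and y* = (I − 12·p_y)/p_y.
Set x* = 16.8 in the demand function and solve for p_x: p_x = 10.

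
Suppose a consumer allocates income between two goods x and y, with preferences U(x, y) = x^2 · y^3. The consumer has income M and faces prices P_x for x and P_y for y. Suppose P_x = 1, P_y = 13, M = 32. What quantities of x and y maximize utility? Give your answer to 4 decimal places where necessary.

x* = 12.8, y* = 1.4769

Demand: x*(P_x,P_y,M) = 0.4·M/P_x and y* = 0.6·M/P_y.
At P_x=1, P_y=13, M=32: x* = 0.4·32/1 = 12.8, y* = 1.4769.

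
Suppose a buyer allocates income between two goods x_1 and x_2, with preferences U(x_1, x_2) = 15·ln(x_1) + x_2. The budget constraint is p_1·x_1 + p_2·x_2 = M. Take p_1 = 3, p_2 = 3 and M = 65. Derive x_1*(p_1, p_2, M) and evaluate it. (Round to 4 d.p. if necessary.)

x_1* = 15

Set MRS = p_1/p_2: (15/x_1)/1 = p_1/p_2.
So x_1*(p_1,p_2) = 15·p_2/p_1, independent of income; and x_2* = (M − 15·p_2)/p_2.
At the given prices: x_1* = 15·3/3 = 15.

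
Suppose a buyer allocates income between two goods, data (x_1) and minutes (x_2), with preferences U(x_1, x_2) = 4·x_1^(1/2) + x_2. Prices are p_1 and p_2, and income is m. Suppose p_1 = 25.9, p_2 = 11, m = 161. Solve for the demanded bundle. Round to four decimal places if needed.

x_1* = 0.7215, x_2* = 12.9375

Plugging in: x_1* = (2·11/25.9)² = 0.7215, x_2* = 12.9375.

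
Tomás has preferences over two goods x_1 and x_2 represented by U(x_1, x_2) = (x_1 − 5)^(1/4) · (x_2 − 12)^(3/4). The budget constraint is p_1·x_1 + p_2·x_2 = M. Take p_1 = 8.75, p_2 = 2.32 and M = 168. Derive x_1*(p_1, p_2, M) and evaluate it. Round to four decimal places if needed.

x_1* = 7.7546

This is Cobb-Douglas in (x_1−5, x_2−12): tangency gives 0.25·p_2·(x_2−12) = 0.75·p_1·(x_1−5).
Substituting into the budget: x_1* = 5 + 0.25·(M − 5·p_1 − 12·p_2)/p_1, and x_2* = 12 + 0.75·(…)/p_2.
Discretionary income = 168 − 5·8.75 − 12·2.32 = 96.41; x_1* = 5 + 0.25·96.41/8.75 = 7.7546.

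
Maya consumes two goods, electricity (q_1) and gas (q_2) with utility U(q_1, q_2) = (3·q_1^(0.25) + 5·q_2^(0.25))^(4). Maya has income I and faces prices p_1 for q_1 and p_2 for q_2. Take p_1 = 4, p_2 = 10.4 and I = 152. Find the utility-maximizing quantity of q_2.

q_2* = 8.6182

MRS = MU_q_1/MU_q_2 = (3/5)·(q_2/q_1)^(0.75). Set equal to p_1/p_2.
Solve for the ratio: q_2/q_1 = [(5/3)·p_1/p_2]^(4/3).
With the ratio pinned down, the budget gives q_1* = I/(p_1 + p_2·(q_2/q_1)) and q_2* = (q_2/q_1)·q_1*.
Numerically q_2/q_1 = 0.552714, so q_1* = 152/(4 + 10.4·0.552714) = 15.5926 and q_2* = 0.552714·15.5926 = 8.6182.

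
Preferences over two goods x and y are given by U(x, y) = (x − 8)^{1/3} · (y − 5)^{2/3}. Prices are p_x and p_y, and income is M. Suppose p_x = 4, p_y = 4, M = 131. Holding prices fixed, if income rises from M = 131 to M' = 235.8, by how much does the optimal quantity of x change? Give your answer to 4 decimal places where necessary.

Δx* = 8.7333

Substituting into the budget: x* = 8 + 1/3·(M − 8·p_x − 5·p_y)/p_x, and y* = 5 + 2/3·(…)/p_y.
Discretionary income = 131 − 8·4 − 5·4 = 79; x* = 8 + 1/3·79/4 = 14.5833.
At M' = 235.8: x* = 23.3167. Change: 23.3167 − 14.5833 = 8.7333.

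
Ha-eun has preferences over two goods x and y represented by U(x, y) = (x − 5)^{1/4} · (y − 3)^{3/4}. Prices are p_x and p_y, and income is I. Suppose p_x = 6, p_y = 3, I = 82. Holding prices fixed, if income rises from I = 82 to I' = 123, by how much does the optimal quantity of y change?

This is Cobb-Douglas in (x−5, y−3): tangency gives 0.25·p_y·(y−3) = 0.75·p_x·(x−5).
After buying the subsistence bundle (5, 3), a share 0.25 of the remaining income goes to x: x* = 5 + 0.25·(I − 5p_x − 3p_y)/p_x.
Discretionary income = 82 − 5·6 − 3·3 = 43; y* = 3 + 0.75·43/3 = 13.75.
At I' = 123: y* = 24. Change: 24 − 13.75 = 10.25.

Δy* = 10.25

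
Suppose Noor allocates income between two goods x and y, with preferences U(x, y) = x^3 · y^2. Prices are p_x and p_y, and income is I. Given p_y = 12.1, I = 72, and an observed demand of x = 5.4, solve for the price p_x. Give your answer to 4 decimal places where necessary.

Tangency: MRS = (3/2)·y/x = p_x/p_y.
Rearranging, p_y·y = (2/3)·p_x·x. Substituting into the budget gives p_x·x·(1 + (2/3)) = I.
Demand: x*(p_x,p_y,I) = 0.6·I/p_x and y* = 0.4·I/p_y.
Set x* = 5.4 in the demand function and solve for p_x: p_x = 8.

p_x = 8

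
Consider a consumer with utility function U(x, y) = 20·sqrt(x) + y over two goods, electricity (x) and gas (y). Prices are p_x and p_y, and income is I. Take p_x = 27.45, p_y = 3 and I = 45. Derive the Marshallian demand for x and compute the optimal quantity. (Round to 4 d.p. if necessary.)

Set MRS = p_x/p_y: 10·x^(−1/2) = p_x/p_y.
Thus x* = (10·p_y/p_x)² — independent of I — with the rest of income spent on y.
Plugging in: x* = (10·3/27.45)² = 1.1944.

x* = 1.1944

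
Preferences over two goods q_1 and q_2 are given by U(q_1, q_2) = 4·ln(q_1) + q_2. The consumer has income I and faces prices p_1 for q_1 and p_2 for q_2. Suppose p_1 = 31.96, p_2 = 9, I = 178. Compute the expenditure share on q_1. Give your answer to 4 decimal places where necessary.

MU_q_1 = 4/q_1, MU_q_2 = 1. Tangency: 4/q_1 = p_1/p_2.
So q_1*(p_1,p_2) = 4·p_2/p_1, independent of income; and q_2* = (I − 4·p_2)/p_2.
At the given prices: q_1* = 4·9/31.96 = 1.1264, and q_2* = 15.7778.
Expenditure on q_1: 31.96·1.1264 = 36; share = 0.2022.

share on q_1 = 0.2022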